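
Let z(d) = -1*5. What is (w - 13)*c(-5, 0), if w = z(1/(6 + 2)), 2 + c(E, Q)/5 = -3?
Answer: 450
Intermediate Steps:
c(E, Q) = -25 (c(E, Q) = -10 + 5*(-3) = -10 - 15 = -25)
z(d) = -5
w = -5
(w - 13)*c(-5, 0) = (-5 - 13)*(-25) = -18*(-25) = 450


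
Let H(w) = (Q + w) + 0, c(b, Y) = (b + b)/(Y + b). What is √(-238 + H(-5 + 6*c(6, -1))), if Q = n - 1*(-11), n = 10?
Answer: I*√5190/5 ≈ 14.408*I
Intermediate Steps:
Q = 21 (Q = 10 - 1*(-11) = 10 + 11 = 21)
c(b, Y) = 2*b/(Y + b) (c(b, Y) = (2*b)/(Y + b) = 2*b/(Y + b))
H(w) = 21 + w (H(w) = (21 + w) + 0 = 21 + w)
√(-238 + H(-5 + 6*c(6, -1))) = √(-238 + (21 + (-5 + 6*(2*6/(-1 + 6))))) = √(-238 + (21 + (-5 + 6*(2*6/5)))) = √(-238 + (21 + (-5 + 6*(2*6*(⅕))))) = √(-238 + (21 + (-5 + 6*(12/5)))) = √(-238 + (21 + (-5 + 72/5))) = √(-238 + (21 + 47/5)) = √(-238 + 152/5) = √(-1038/5) = I*√5190/5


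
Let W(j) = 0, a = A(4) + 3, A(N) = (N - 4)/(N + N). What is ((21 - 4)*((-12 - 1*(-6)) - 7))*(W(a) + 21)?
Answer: -4641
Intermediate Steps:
A(N) = (-4 + N)/(2*N) (A(N) = (-4 + N)/((2*N)) = (-4 + N)*(1/(2*N)) = (-4 + N)/(2*N))
a = 3 (a = (1/2)*(-4 + 4)/4 + 3 = (1/2)*(1/4)*0 + 3 = 0 + 3 = 3)
((21 - 4)*((-12 - 1*(-6)) - 7))*(W(a) + 21) = ((21 - 4)*((-12 - 1*(-6)) - 7))*(0 + 21) = (17*((-12 + 6) - 7))*21 = (17*(-6 - 7))*21 = (17*(-13))*21 = -221*21 = -4641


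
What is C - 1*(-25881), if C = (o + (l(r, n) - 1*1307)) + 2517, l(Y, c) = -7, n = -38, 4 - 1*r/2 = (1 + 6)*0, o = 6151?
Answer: 33235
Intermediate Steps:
r = 8 (r = 8 - 2*(1 + 6)*0 = 8 - 14*0 = 8 - 2*0 = 8 + 0 = 8)
C = 7354 (C = (6151 + (-7 - 1*1307)) + 2517 = (6151 + (-7 - 1307)) + 2517 = (6151 - 1314) + 2517 = 4837 + 2517 = 7354)
C - 1*(-25881) = 7354 - 1*(-25881) = 7354 + 25881 = 33235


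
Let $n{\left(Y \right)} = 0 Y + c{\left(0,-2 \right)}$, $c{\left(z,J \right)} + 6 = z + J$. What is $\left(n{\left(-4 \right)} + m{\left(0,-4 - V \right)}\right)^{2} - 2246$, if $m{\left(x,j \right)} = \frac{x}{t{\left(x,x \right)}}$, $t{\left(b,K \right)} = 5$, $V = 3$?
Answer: $-2182$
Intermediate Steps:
$c{\left(z,J \right)} = -6 + J + z$ ($c{\left(z,J \right)} = -6 + \left(z + J\right) = -6 + \left(J + z\right) = -6 + J + z$)
$n{\left(Y \right)} = -8$ ($n{\left(Y \right)} = 0 Y - 8 = 0 - 8 = -8$)
$m{\left(x,j \right)} = \frac{x}{5}$
$\left(n{\left(-4 \right)} + m{\left(0,-4 - V \right)}\right)^{2} - 2246 = \left(-8 + \frac{1}{5} \cdot 0\right)^{2} - 2246 = \left(-8 + 0\right)^{2} - 2246 = \left(-8\right)^{2} - 2246 = 64 - 2246 = -2182$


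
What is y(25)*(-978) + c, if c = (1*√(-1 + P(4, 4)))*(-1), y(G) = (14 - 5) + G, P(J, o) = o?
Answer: -33252 - √3 ≈ -33254.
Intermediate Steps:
y(G) = 9 + G
c = -√3 (c = (1*√(-1 + 4))*(-1) = (1*√3)*(-1) = √3*(-1) = -√3 ≈ -1.7320)
y(25)*(-978) + c = (9 + 25)*(-978) - √3 = 34*(-978) - √3 = -33252 - √3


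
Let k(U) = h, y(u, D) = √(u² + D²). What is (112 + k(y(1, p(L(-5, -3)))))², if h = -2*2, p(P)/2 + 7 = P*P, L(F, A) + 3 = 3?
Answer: 11664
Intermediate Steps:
L(F, A) = 0 (L(F, A) = -3 + 3 = 0)
p(P) = -14 + 2*P² (p(P) = -14 + 2*(P*P) = -14 + 2*P²)
y(u, D) = √(D² + u²)
h = -4
k(U) = -4
(112 + k(y(1, p(L(-5, -3)))))² = (112 - 4)² = 108² = 11664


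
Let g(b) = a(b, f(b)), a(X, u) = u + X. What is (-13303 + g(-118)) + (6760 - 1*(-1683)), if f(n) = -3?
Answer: -4981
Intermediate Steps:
a(X, u) = X + u
g(b) = -3 + b (g(b) = b - 3 = -3 + b)
(-13303 + g(-118)) + (6760 - 1*(-1683)) = (-13303 + (-3 - 118)) + (6760 - 1*(-1683)) = (-13303 - 121) + (6760 + 1683) = -13424 + 8443 = -4981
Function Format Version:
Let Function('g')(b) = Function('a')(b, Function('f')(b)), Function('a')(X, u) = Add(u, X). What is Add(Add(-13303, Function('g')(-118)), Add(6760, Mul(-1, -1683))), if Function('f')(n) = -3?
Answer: -4981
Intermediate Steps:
Function('a')(X, u) = Add(X, u)
Function('g')(b) = Add(-3, b) (Function('g')(b) = Add(b, -3) = Add(-3, b))
Add(Add(-13303, Function('g')(-118)), Add(6760, Mul(-1, -1683))) = Add(Add(-13303, Add(-3, -118)), Add(6760, Mul(-1, -1683))) = Add(Add(-13303, -121), Add(6760, 1683)) = Add(-13424, 8443) = -4981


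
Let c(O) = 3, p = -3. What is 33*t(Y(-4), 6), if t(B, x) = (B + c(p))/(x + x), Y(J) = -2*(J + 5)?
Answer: 11/4 ≈ 2.7500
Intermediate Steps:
Y(J) = -10 - 2*J (Y(J) = -2*(5 + J) = -10 - 2*J)
t(B, x) = (3 + B)/(2*x) (t(B, x) = (B + 3)/(x + x) = (3 + B)/((2*x)) = (3 + B)*(1/(2*x)) = (3 + B)/(2*x))
33*t(Y(-4), 6) = 33*((½)*(3 + (-10 - 2*(-4)))/6) = 33*((½)*(⅙)*(3 + (-10 + 8))) = 33*((½)*(⅙)*(3 - 2)) = 33*((½)*(⅙)*1) = 33*(1/12) = 11/4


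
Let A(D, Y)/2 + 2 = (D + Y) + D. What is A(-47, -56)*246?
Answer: -74784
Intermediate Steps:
A(D, Y) = -4 + 2*Y + 4*D (A(D, Y) = -4 + 2*((D + Y) + D) = -4 + 2*(Y + 2*D) = -4 + (2*Y + 4*D) = -4 + 2*Y + 4*D)
A(-47, -56)*246 = (-4 + 2*(-56) + 4*(-47))*246 = (-4 - 112 - 188)*246 = -304*246 = -74784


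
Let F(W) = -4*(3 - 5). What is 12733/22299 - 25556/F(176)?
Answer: -142442845/44598 ≈ -3193.9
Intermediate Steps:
F(W) = 8 (F(W) = -4*(-2) = 8)
12733/22299 - 25556/F(176) = 12733/22299 - 25556/8 = 12733*(1/22299) - 25556*1/8 = 12733/22299 - 6389/2 = -142442845/44598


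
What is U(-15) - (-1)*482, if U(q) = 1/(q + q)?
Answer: 14459/30 ≈ 481.97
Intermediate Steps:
U(q) = 1/(2*q)
U(-15) - (-1)*482 = (½)/(-15) - (-1)*482 = (½)*(-1/15) - 1*(-482) = -1/30 + 482 = 14459/30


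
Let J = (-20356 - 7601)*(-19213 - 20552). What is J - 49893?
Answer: 1111660212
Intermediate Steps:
J = 1111710105 (J = -27957*(-39765) = 1111710105)
J - 49893 = 1111710105 - 49893 = 1111660212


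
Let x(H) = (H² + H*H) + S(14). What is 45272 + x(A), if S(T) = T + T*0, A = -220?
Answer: 142086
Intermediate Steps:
S(T) = T (S(T) = T + 0 = T)
x(H) = 14 + 2*H² (x(H) = (H² + H*H) + 14 = (H² + H²) + 14 = 2*H² + 14 = 14 + 2*H²)
45272 + x(A) = 45272 + (14 + 2*(-220)²) = 45272 + (14 + 2*48400) = 45272 + (14 + 96800) = 45272 + 96814 = 142086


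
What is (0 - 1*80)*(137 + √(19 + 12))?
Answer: -10960 - 80*√31 ≈ -11405.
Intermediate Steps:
(0 - 1*80)*(137 + √(19 + 12)) = (0 - 80)*(137 + √31) = -80*(137 + √31) = -10960 - 80*√31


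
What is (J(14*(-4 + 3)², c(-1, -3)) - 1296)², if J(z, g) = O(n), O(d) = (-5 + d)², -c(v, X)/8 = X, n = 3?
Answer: 1669264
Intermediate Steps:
c(v, X) = -8*X
J(z, g) = 4 (J(z, g) = (-5 + 3)² = (-2)² = 4)
(J(14*(-4 + 3)², c(-1, -3)) - 1296)² = (4 - 1296)² = (-1292)² = 1669264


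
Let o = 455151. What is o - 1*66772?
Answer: 388379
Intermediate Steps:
o - 1*66772 = 455151 - 1*66772 = 455151 - 66772 = 388379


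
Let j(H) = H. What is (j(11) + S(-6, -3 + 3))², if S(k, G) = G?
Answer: 121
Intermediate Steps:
(j(11) + S(-6, -3 + 3))² = (11 + (-3 + 3))² = (11 + 0)² = 11² = 121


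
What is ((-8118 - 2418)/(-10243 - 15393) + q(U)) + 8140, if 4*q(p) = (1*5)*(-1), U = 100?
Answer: 208655531/25636 ≈ 8139.2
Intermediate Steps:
q(p) = -5/4 (q(p) = ((1*5)*(-1))/4 = (5*(-1))/4 = (¼)*(-5) = -5/4)
((-8118 - 2418)/(-10243 - 15393) + q(U)) + 8140 = ((-8118 - 2418)/(-10243 - 15393) - 5/4) + 8140 = (-10536/(-25636) - 5/4) + 8140 = (-10536*(-1/25636) - 5/4) + 8140 = (2634/6409 - 5/4) + 8140 = -21509/25636 + 8140 = 208655531/25636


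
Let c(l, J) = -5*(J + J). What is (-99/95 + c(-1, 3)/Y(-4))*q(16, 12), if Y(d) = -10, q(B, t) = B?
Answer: 2976/95 ≈ 31.326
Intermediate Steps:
c(l, J) = -10*J
(-99/95 + c(-1, 3)/Y(-4))*q(16, 12) = (-99/95 - 10*3/(-10))*16 = (-99*1/95 - 30*(-⅒))*16 = (-99/95 + 3)*16 = (186/95)*16 = 2976/95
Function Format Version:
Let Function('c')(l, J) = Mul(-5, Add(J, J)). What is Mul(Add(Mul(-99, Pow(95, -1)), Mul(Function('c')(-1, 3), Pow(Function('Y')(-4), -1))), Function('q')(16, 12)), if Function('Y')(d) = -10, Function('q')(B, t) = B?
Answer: Rational(2976, 95) ≈ 31.326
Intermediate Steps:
Function('c')(l, J) = Mul(-10, J) (Function('c')(l, J) = Mul(-5, Mul(2, J)) = Mul(-10, J))
Mul(Add(Mul(-99, Pow(95, -1)), Mul(Function('c')(-1, 3), Pow(Function('Y')(-4), -1))), Function('q')(16, 12)) = Mul(Add(Mul(-99, Pow(95, -1)), Mul(Mul(-10, 3), Pow(-10, -1))), 16) = Mul(Add(Mul(-99, Rational(1, 95)), Mul(-30, Rational(-1, 10))), 16) = Mul(Add(Rational(-99, 95), 3), 16) = Mul(Rational(186, 95), 16) = Rational(2976, 95)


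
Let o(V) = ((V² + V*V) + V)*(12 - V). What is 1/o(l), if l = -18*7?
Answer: 1/4364388 ≈ 2.2913e-7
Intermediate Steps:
l = -126
o(V) = (12 - V)*(V + 2*V²) (o(V) = ((V² + V²) + V)*(12 - V) = (2*V² + V)*(12 - V) = (V + 2*V²)*(12 - V) = (12 - V)*(V + 2*V²))
1/o(l) = 1/(-126*(12 - 2*(-126)² + 23*(-126))) = 1/(-126*(12 - 2*15876 - 2898)) = 1/(-126*(12 - 31752 - 2898)) = 1/(-126*(-34638)) = 1/4364388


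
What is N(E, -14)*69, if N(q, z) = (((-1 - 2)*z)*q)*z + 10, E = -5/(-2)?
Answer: -100740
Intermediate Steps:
E = 5/2 (E = -5*(-½) = 5/2 ≈ 2.5000)
N(q, z) = 10 - 3*q*z² (N(q, z) = ((-3*z)*q)*z + 10 = (-3*q*z)*z + 10 = -3*q*z² + 10 = 10 - 3*q*z²)
N(E, -14)*69 = (10 - 3*5/2*(-14)²)*69 = (10 - 3*5/2*196)*69 = (10 - 1470)*69 = -1460*69 = -100740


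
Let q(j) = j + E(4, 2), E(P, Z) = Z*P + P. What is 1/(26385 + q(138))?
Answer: 1/26535 ≈ 3.7686e-5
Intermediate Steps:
E(P, Z) = P + P*Z (E(P, Z) = P*Z + P = P + P*Z)
q(j) = 12 + j (q(j) = j + 4*(1 + 2) = j + 4*3 = j + 12 = 12 + j)
1/(26385 + q(138)) = 1/(26385 + (12 + 138)) = 1/(26385 + 150) = 1/26535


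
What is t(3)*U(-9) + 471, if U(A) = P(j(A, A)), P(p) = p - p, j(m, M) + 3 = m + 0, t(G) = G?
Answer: 471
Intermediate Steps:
j(m, M) = -3 + m (j(m, M) = -3 + (m + 0) = -3 + m)
P(p) = 0
U(A) = 0
t(3)*U(-9) + 471 = 3*0 + 471 = 0 + 471 = 471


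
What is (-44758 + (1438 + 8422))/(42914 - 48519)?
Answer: 34898/5605 ≈ 6.2262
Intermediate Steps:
(-44758 + (1438 + 8422))/(42914 - 48519) = (-44758 + 9860)/(-5605) = -34898*(-1/5605) = 34898/5605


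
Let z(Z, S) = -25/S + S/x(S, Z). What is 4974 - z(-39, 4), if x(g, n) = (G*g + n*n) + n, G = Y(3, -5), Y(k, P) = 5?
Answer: 14960663/3004 ≈ 4980.3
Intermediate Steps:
G = 5
x(g, n) = n + n**2 + 5*g (x(g, n) = (5*g + n*n) + n = (5*g + n**2) + n = (n**2 + 5*g) + n = n + n**2 + 5*g)
z(Z, S) = -25/S + S/(Z + Z**2 + 5*S)
4974 - z(-39, 4) = 4974 - (-25/4 + 4/(-39 + (-39)**2 + 5*4)) = 4974 - (-25*1/4 + 4/(-39 + 1521 + 20)) = 4974 - (-25/4 + 4/1502) = 4974 - (-25/4 + 4*(1/1502)) = 4974 - (-25/4 + 2/751) = 4974 - 1*(-18767/3004) = 4974 + 18767/3004 = 14960663/3004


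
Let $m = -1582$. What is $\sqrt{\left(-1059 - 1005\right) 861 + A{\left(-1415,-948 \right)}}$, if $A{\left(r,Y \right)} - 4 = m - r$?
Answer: $i \sqrt{1777267} \approx 1333.1 i$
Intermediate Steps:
$A{\left(r,Y \right)} = -1578 - r$ ($A{\left(r,Y \right)} = 4 - \left(1582 + r\right) = -1578 - r$)
$\sqrt{\left(-1059 - 1005\right) 861 + A{\left(-1415,-948 \right)}} = \sqrt{\left(-1059 - 1005\right) 861 - 163} = \sqrt{\left(-2064\right) 861 + \left(-1578 + 1415\right)} = \sqrt{-1777104 - 163} = \sqrt{-1777267} = i \sqrt{1777267}$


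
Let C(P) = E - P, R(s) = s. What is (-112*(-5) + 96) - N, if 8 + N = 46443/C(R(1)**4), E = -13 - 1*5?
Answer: 59059/19 ≈ 3108.4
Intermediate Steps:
E = -18 (E = -13 - 5 = -18)
C(P) = -18 - P
N = -46595/19 (N = -8 + 46443/(-18 - 1*1**4) = -8 + 46443/(-18 - 1*1) = -8 + 46443/(-18 - 1) = -8 + 46443/(-19) = -8 + 46443*(-1/19) = -8 - 46443/19 = -46595/19 ≈ -2452.4)
(-112*(-5) + 96) - N = (-112*(-5) + 96) - 1*(-46595/19) = (-112*(-5) + 96) + 46595/19 = (560 + 96) + 46595/19 = 656 + 46595/19 = 59059/19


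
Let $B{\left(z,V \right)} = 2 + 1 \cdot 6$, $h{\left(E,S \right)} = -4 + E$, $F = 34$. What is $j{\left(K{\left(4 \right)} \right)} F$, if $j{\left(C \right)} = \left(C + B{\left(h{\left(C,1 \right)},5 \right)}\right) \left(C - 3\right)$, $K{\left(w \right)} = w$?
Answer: $408$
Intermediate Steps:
$B{\left(z,V \right)} = 8$ ($B{\left(z,V \right)} = 2 + 6 = 8$)
$j{\left(C \right)} = \left(-3 + C\right) \left(8 + C\right)$ ($j{\left(C \right)} = \left(C + 8\right) \left(C - 3\right) = \left(8 + C\right) \left(-3 + C\right) = \left(-3 + C\right) \left(8 + C\right)$)
$j{\left(K{\left(4 \right)} \right)} F = \left(-24 + 4^{2} + 5 \cdot 4\right) 34 = \left(-24 + 16 + 20\right) 34 = 12 \cdot 34 = 408$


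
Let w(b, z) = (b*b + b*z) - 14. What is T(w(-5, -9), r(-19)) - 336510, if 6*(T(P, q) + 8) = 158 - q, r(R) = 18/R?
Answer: -19180016/57 ≈ -3.3649e+5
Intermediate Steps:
w(b, z) = -14 + b**2 + b*z (w(b, z) = (b**2 + b*z) - 14 = -14 + b**2 + b*z)
T(P, q) = 55/3 - q/6 (T(P, q) = -8 + (158 - q)/6 = -8 + (79/3 - q/6) = 55/3 - q/6)
T(w(-5, -9), r(-19)) - 336510 = (55/3 - 3/(-19)) - 336510 = (55/3 - 3*(-1)/19) - 336510 = (55/3 - 1/6*(-18/19)) - 336510 = (55/3 + 3/19) - 336510 = 1054/57 - 336510 = -19180016/57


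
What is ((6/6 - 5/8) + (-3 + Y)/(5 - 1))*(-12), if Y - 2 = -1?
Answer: 3/2 ≈ 1.5000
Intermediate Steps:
Y = 1 (Y = 2 - 1 = 1)
((6/6 - 5/8) + (-3 + Y)/(5 - 1))*(-12) = ((6/6 - 5/8) + (-3 + 1)/(5 - 1))*(-12) = ((6*(⅙) - 5*⅛) - 2/4)*(-12) = ((1 - 5/8) - 2*¼)*(-12) = (3/8 - ½)*(-12) = -⅛*(-12) = 3/2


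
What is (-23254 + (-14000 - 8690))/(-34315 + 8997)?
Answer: 22972/12659 ≈ 1.8147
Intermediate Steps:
(-23254 + (-14000 - 8690))/(-34315 + 8997) = (-23254 - 22690)/(-25318) = -45944*(-1/25318) = 22972/12659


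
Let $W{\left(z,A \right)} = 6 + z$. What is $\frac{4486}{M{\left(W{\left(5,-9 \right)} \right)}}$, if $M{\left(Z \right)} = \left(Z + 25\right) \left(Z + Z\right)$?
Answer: $\frac{2243}{396} \approx 5.6641$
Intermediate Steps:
$M{\left(Z \right)} = 2 Z \left(25 + Z\right)$ ($M{\left(Z \right)} = \left(25 + Z\right) 2 Z = 2 Z \left(25 + Z\right)$)
$\frac{4486}{M{\left(W{\left(5,-9 \right)} \right)}} = \frac{4486}{2 \left(6 + 5\right) \left(25 + \left(6 + 5\right)\right)} = \frac{4486}{2 \cdot 11 \left(25 + 11\right)} = \frac{4486}{2 \cdot 11 \cdot 36} = \frac{4486}{792} = 4486 \cdot \frac{1}{792} = \frac{2243}{396}$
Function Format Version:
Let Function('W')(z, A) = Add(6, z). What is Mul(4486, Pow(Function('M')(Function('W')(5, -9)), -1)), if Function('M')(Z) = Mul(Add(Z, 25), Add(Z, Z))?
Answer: Rational(2243, 396) ≈ 5.6641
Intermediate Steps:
Function('M')(Z) = Mul(2, Z, Add(25, Z)) (Function('M')(Z) = Mul(Add(25, Z), Mul(2, Z)) = Mul(2, Z, Add(25, Z)))
Mul(4486, Pow(Function('M')(Function('W')(5, -9)), -1)) = Mul(4486, Pow(Mul(2, Add(6, 5), Add(25, Add(6, 5))), -1)) = Mul(4486, Pow(Mul(2, 11, Add(25, 11)), -1)) = Mul(4486, Pow(Mul(2, 11, 36), -1)) = Mul(4486, Pow(792, -1)) = Mul(4486, Rational(1, 792)) = Rational(2243, 396)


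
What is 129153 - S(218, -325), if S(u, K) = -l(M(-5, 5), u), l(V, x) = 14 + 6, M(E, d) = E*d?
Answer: 129173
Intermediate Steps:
l(V, x) = 20
S(u, K) = -20 (S(u, K) = -1*20 = -20)
129153 - S(218, -325) = 129153 - 1*(-20) = 129153 + 20 = 129173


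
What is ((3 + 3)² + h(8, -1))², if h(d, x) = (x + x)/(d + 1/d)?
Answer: 5400976/4225 ≈ 1278.3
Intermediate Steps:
h(d, x) = 2*x/(d + 1/d) (h(d, x) = (2*x)/(d + 1/d) = 2*x/(d + 1/d))
((3 + 3)² + h(8, -1))² = ((3 + 3)² + 2*8*(-1)/(1 + 8²))² = (6² + 2*8*(-1)/(1 + 64))² = (36 + 2*8*(-1)/65)² = (36 + 2*8*(-1)*(1/65))² = (36 - 16/65)² = (2324/65)² = 5400976/4225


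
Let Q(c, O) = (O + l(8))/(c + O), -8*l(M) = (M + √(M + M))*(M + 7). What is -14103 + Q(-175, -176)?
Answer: -9899909/702 ≈ -14102.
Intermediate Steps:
l(M) = -(7 + M)*(M + √2*√M)/8 (l(M) = -(M + √(M + M))*(M + 7)/8 = -(M + √(2*M))*(7 + M)/8 = -(M + √2*√M)*(7 + M)/8 = -(7 + M)*(M + √2*√M)/8)
Q(c, O) = (-45/2 + O)/(O + c) (Q(c, O) = (O + (-7/8*8 - ⅛*8² - 7*√2*√8/8 - √2*8^(3/2)/8))/(c + O) = (O + (-7 - ⅛*64 - 7*√2*2*√2/8 - √2*16*√2/8))/(O + c) = (O + (-7 - 8 - 7/2 - 4))/(O + c) = (O - 45/2)/(O + c) = (-45/2 + O)/(O + c))
-14103 + Q(-175, -176) = -14103 + (-45/2 - 176)/(-176 - 175) = -14103 - 397/2/(-351) = -14103 - 1/351*(-397/2) = -14103 + 397/702 = -9899909/702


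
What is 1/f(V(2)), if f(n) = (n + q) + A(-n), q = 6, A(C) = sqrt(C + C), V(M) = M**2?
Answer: 5/54 - I*sqrt(2)/54 ≈ 0.092593 - 0.026189*I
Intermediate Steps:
A(C) = sqrt(2)*sqrt(C) (A(C) = sqrt(2*C) = sqrt(2)*sqrt(C))
f(n) = 6 + n + sqrt(2)*sqrt(-n) (f(n) = (n + 6) + sqrt(2)*sqrt(-n) = (6 + n) + sqrt(2)*sqrt(-n) = 6 + n + sqrt(2)*sqrt(-n))
1/f(V(2)) = 1/(6 + 2**2 + sqrt(2)*sqrt(-1*2**2)) = 1/(6 + 4 + sqrt(2)*sqrt(-1*4)) = 1/(6 + 4 + sqrt(2)*sqrt(-4)) = 1/(6 + 4 + sqrt(2)*(2*I)) = 1/(6 + 4 + 2*I*sqrt(2)) = 1/(10 + 2*I*sqrt(2))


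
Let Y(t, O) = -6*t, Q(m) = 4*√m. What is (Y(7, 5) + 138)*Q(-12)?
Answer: 768*I*√3 ≈ 1330.2*I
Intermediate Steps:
(Y(7, 5) + 138)*Q(-12) = (-6*7 + 138)*(4*√(-12)) = (-42 + 138)*(4*(2*I*√3)) = 96*(8*I*√3) = 768*I*√3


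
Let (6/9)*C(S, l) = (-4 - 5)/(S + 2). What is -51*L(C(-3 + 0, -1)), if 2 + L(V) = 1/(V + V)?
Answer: 901/9 ≈ 100.11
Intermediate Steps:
C(S, l) = -27/(2*(2 + S)) (C(S, l) = 3*((-4 - 5)/(S + 2))/2 = 3*(-9/(2 + S))/2 = -27/(2*(2 + S)))
L(V) = -2 + 1/(2*V) (L(V) = -2 + 1/(V + V) = -2 + 1/(2*V))
-51*L(C(-3 + 0, -1)) = -51*(-2 + 1/(2*((-27/(4 + 2*(-3 + 0)))))) = -51*(-2 + 1/(2*((-27/(4 + 2*(-3)))))) = -51*(-2 + 1/(2*((-27/(4 - 6))))) = -51*(-2 + 1/(2*((-27/(-2))))) = -51*(-2 + 1/(2*((-27*(-½))))) = -51*(-2 + 1/(2*(27/2))) = -51*(-2 + (½)*(2/27)) = -51*(-2 + 1/27) = -51*(-53/27) = 901/9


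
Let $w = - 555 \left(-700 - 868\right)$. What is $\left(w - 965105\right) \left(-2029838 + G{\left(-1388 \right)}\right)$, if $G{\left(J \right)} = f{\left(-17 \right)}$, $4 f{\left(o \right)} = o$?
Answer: $\frac{770243940185}{4} \approx 1.9256 \cdot 10^{11}$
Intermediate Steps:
$f{\left(o \right)} = \frac{o}{4}$
$G{\left(J \right)} = - \frac{17}{4}$ ($G{\left(J \right)} = \frac{1}{4} \left(-17\right) = - \frac{17}{4}$)
$w = 870240$ ($w = \left(-555\right) \left(-1568\right) = 870240$)
$\left(w - 965105\right) \left(-2029838 + G{\left(-1388 \right)}\right) = \left(870240 - 965105\right) \left(-2029838 - \frac{17}{4}\right) = \left(-94865\right) \left(- \frac{8119369}{4}\right) = \frac{770243940185}{4}$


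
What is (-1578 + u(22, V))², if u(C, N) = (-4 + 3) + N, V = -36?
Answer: 2608225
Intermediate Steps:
u(C, N) = -1 + N
(-1578 + u(22, V))² = (-1578 + (-1 - 36))² = (-1578 - 37)² = (-1615)² = 2608225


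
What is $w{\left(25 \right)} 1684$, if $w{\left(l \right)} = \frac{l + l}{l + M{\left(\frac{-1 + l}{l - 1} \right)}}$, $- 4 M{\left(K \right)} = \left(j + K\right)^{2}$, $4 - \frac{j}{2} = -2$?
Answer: $- \frac{336800}{69} \approx -4881.2$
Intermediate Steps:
$j = 12$ ($j = 8 - -4 = 8 + 4 = 12$)
$M{\left(K \right)} = - \frac{\left(12 + K\right)^{2}}{4}$
$w{\left(l \right)} = \frac{2 l}{- \frac{169}{4} + l}$ ($w{\left(l \right)} = \frac{l + l}{l - \frac{\left(12 + \frac{-1 + l}{l - 1}\right)^{2}}{4}} = \frac{2 l}{l - \frac{\left(12 + \frac{-1 + l}{-1 + l}\right)^{2}}{4}} = \frac{2 l}{l - \frac{\left(12 + 1\right)^{2}}{4}} = \frac{2 l}{l - \frac{13^{2}}{4}} = \frac{2 l}{l - \frac{169}{4}} = \frac{2 l}{- \frac{169}{4} + l}$)
$w{\left(25 \right)} 1684 = 8 \cdot 25 \frac{1}{-169 + 4 \cdot 25} \cdot 1684 = 8 \cdot 25 \frac{1}{-169 + 100} \cdot 1684 = 8 \cdot 25 \frac{1}{-69} \cdot 1684 = 8 \cdot 25 \left(- \frac{1}{69}\right) 1684 = \left(- \frac{200}{69}\right) 1684 = - \frac{336800}{69}$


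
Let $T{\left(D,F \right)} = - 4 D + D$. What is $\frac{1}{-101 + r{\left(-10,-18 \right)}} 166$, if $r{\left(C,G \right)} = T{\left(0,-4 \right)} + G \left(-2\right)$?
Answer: $- \frac{166}{65} \approx -2.5538$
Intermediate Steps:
$T{\left(D,F \right)} = - 3 D$
$r{\left(C,G \right)} = - 2 G$ ($r{\left(C,G \right)} = \left(-3\right) 0 + G \left(-2\right) = 0 - 2 G = - 2 G$)
$\frac{1}{-101 + r{\left(-10,-18 \right)}} 166 = \frac{1}{-101 - -36} \cdot 166 = \frac{1}{-101 + 36} \cdot 166 = \frac{1}{-65} \cdot 166 = \left(- \frac{1}{65}\right) 166 = - \frac{166}{65}$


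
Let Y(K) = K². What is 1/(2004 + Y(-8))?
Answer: 1/2068 ≈ 0.00048356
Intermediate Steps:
1/(2004 + Y(-8)) = 1/(2004 + (-8)²) = 1/(2004 + 64) = 1/2068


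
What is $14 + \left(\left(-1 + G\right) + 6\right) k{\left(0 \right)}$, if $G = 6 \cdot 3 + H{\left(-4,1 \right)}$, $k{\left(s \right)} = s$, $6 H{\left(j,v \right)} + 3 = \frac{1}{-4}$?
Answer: $14$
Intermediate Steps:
$H{\left(j,v \right)} = - \frac{13}{24}$ ($H{\left(j,v \right)} = - \frac{1}{2} + \frac{1}{6 \left(-4\right)} = - \frac{1}{2} + \frac{1}{6} \left(- \frac{1}{4}\right) = - \frac{1}{2} - \frac{1}{24} = - \frac{13}{24}$)
$G = \frac{419}{24}$ ($G = 6 \cdot 3 - \frac{13}{24} = 18 - \frac{13}{24} = \frac{419}{24} \approx 17.458$)
$14 + \left(\left(-1 + G\right) + 6\right) k{\left(0 \right)} = 14 + \left(\left(-1 + \frac{419}{24}\right) + 6\right) 0 = 14 + \left(\frac{395}{24} + 6\right) 0 = 14 + \frac{539}{24} \cdot 0 = 14 + 0 = 14$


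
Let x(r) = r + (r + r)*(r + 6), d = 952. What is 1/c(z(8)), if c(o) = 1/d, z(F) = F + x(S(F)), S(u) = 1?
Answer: 952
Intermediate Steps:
x(r) = r + 2*r*(6 + r) (x(r) = r + (2*r)*(6 + r) = r + 2*r*(6 + r))
z(F) = 15 + F (z(F) = F + 1*(13 + 2*1) = F + 1*(13 + 2) = F + 1*15 = F + 15 = 15 + F)
c(o) = 1/952
1/c(z(8)) = 1/(1/952) = 952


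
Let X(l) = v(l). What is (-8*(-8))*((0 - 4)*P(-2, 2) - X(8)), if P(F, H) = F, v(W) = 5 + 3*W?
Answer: -1344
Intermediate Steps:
X(l) = 5 + 3*l
(-8*(-8))*((0 - 4)*P(-2, 2) - X(8)) = (-8*(-8))*((0 - 4)*(-2) - (5 + 3*8)) = 64*(-4*(-2) - (5 + 24)) = 64*(8 - 1*29) = 64*(8 - 29) = 64*(-21) = -1344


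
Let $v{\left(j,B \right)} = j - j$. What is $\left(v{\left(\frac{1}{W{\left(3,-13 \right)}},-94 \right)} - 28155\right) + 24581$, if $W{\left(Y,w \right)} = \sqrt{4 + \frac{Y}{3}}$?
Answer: $-3574$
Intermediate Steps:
$W{\left(Y,w \right)} = \sqrt{4 + \frac{Y}{3}}$ ($W{\left(Y,w \right)} = \sqrt{4 + Y \frac{1}{3}} = \sqrt{4 + \frac{Y}{3}}$)
$v{\left(j,B \right)} = 0$
$\left(v{\left(\frac{1}{W{\left(3,-13 \right)}},-94 \right)} - 28155\right) + 24581 = \left(0 - 28155\right) + 24581 = -28155 + 24581 = -3574$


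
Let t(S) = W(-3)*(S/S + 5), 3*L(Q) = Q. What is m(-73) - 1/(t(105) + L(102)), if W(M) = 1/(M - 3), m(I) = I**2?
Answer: 175856/33 ≈ 5329.0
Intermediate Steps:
L(Q) = Q/3
W(M) = 1/(-3 + M)
t(S) = -1 (t(S) = (S/S + 5)/(-3 - 3) = (1 + 5)/(-6) = -1/6*6 = -1)
m(-73) - 1/(t(105) + L(102)) = (-73)**2 - 1/(-1 + (1/3)*102) = 5329 - 1/(-1 + 34) = 5329 - 1/33 = 175856/33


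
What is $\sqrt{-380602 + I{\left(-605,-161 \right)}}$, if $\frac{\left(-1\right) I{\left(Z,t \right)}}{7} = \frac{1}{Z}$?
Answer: $\frac{i \sqrt{1151321015}}{55} \approx 616.93 i$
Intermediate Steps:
$I{\left(Z,t \right)} = - \frac{7}{Z}$
$\sqrt{-380602 + I{\left(-605,-161 \right)}} = \sqrt{-380602 - \frac{7}{-605}} = \sqrt{-380602 - - \frac{7}{605}} = \sqrt{-380602 + \frac{7}{605}} = \sqrt{- \frac{230264203}{605}} = \frac{i \sqrt{1151321015}}{55}$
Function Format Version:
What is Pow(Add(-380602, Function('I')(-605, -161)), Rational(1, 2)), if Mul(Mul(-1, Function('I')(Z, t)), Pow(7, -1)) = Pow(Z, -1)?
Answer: Mul(Rational(1, 55), I, Pow(1151321015, Rational(1, 2))) ≈ Mul(616.93, I)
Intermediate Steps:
Function('I')(Z, t) = Mul(-7, Pow(Z, -1))
Pow(Add(-380602, Function('I')(-605, -161)), Rational(1, 2)) = Pow(Add(-380602, Mul(-7, Pow(-605, -1))), Rational(1, 2)) = Pow(Add(-380602, Mul(-7, Rational(-1, 605))), Rational(1, 2)) = Pow(Add(-380602, Rational(7, 605)), Rational(1, 2)) = Pow(Rational(-230264203, 605), Rational(1, 2)) = Mul(Rational(1, 55), I, Pow(1151321015, Rational(1, 2)))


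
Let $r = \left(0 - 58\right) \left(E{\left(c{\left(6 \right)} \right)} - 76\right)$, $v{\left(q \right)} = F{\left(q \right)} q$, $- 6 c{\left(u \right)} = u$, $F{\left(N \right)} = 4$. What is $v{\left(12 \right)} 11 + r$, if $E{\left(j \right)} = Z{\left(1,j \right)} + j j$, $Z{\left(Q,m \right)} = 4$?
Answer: $4646$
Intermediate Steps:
$c{\left(u \right)} = - \frac{u}{6}$
$v{\left(q \right)} = 4 q$
$E{\left(j \right)} = 4 + j^{2}$ ($E{\left(j \right)} = 4 + j j = 4 + j^{2}$)
$r = 4118$ ($r = \left(0 - 58\right) \left(\left(4 + \left(\left(- \frac{1}{6}\right) 6\right)^{2}\right) - 76\right) = - 58 \left(\left(4 + \left(-1\right)^{2}\right) - 76\right) = - 58 \left(\left(4 + 1\right) - 76\right) = - 58 \left(5 - 76\right) = \left(-58\right) \left(-71\right) = 4118$)
$v{\left(12 \right)} 11 + r = 4 \cdot 12 \cdot 11 + 4118 = 48 \cdot 11 + 4118 = 528 + 4118 = 4646$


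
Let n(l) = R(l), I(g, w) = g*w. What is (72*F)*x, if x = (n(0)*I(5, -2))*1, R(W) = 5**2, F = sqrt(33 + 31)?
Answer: -144000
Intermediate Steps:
F = 8 (F = sqrt(64) = 8)
R(W) = 25
n(l) = 25
x = -250 (x = (25*(5*(-2)))*1 = (25*(-10))*1 = -250*1 = -250)
(72*F)*x = (72*8)*(-250) = 576*(-250) = -144000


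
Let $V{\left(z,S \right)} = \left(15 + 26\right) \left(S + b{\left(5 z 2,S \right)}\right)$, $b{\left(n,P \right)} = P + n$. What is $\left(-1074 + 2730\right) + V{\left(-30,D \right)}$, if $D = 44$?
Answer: $-7036$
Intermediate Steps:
$V{\left(z,S \right)} = 82 S + 410 z$ ($V{\left(z,S \right)} = \left(15 + 26\right) \left(S + \left(S + 5 z 2\right)\right) = 41 \left(S + \left(S + 10 z\right)\right) = 41 \left(2 S + 10 z\right) = 82 S + 410 z$)
$\left(-1074 + 2730\right) + V{\left(-30,D \right)} = \left(-1074 + 2730\right) + \left(82 \cdot 44 + 410 \left(-30\right)\right) = 1656 + \left(3608 - 12300\right) = 1656 - 8692 = -7036$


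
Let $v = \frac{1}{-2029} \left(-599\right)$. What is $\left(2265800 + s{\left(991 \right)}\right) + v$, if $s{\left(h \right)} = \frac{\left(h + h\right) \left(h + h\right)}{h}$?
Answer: $\frac{4605351755}{2029} \approx 2.2698 \cdot 10^{6}$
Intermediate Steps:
$v = \frac{599}{2029}$ ($v = \left(- \frac{1}{2029}\right) \left(-599\right) = \frac{599}{2029} \approx 0.29522$)
$s{\left(h \right)} = 4 h$ ($s{\left(h \right)} = \frac{2 h 2 h}{h} = \frac{4 h^{2}}{h} = 4 h$)
$\left(2265800 + s{\left(991 \right)}\right) + v = \left(2265800 + 4 \cdot 991\right) + \frac{599}{2029} = \left(2265800 + 3964\right) + \frac{599}{2029} = 2269764 + \frac{599}{2029} = \frac{4605351755}{2029}$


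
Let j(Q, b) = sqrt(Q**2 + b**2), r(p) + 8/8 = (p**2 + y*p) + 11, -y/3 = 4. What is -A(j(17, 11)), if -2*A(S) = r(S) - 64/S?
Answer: 210 - 1246*sqrt(410)/205 ≈ 86.929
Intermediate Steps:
y = -12 (y = -3*4 = -12)
r(p) = 10 + p**2 - 12*p (r(p) = -1 + ((p**2 - 12*p) + 11) = -1 + (11 + p**2 - 12*p) = 10 + p**2 - 12*p)
A(S) = -5 + 6*S + 32/S - S**2/2 (A(S) = -((10 + S**2 - 12*S) - 64/S)/2 = -(10 + S**2 - 64/S - 12*S)/2 = -5 + 6*S + 32/S - S**2/2)
-A(j(17, 11)) = -(-5 + 6*sqrt(17**2 + 11**2) + 32/(sqrt(17**2 + 11**2)) - (sqrt(17**2 + 11**2))**2/2) = -(-5 + 6*sqrt(289 + 121) + 32/(sqrt(289 + 121)) - (sqrt(289 + 121))**2/2) = -(-5 + 6*sqrt(410) + 32/(sqrt(410)) - (sqrt(410))**2/2) = -(-5 + 6*sqrt(410) + 32*(sqrt(410)/410) - 1/2*410) = -(-5 + 6*sqrt(410) + 16*sqrt(410)/205 - 205) = -(-210 + 1246*sqrt(410)/205) = 210 - 1246*sqrt(410)/205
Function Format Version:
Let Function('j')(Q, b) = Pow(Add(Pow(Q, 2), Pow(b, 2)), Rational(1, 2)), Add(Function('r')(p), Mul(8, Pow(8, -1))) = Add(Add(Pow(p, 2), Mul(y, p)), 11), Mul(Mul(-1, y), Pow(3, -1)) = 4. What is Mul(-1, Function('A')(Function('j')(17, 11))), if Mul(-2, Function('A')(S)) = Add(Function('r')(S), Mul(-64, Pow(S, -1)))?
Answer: Add(210, Mul(Rational(-1246, 205), Pow(410, Rational(1, 2)))) ≈ 86.929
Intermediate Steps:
y = -12 (y = Mul(-3, 4) = -12)
Function('r')(p) = Add(10, Pow(p, 2), Mul(-12, p)) (Function('r')(p) = Add(-1, Add(Add(Pow(p, 2), Mul(-12, p)), 11)) = Add(-1, Add(11, Pow(p, 2), Mul(-12, p))) = Add(10, Pow(p, 2), Mul(-12, p)))
Function('A')(S) = Add(-5, Mul(6, S), Mul(32, Pow(S, -1)), Mul(Rational(-1, 2), Pow(S, 2))) (Function('A')(S) = Mul(Rational(-1, 2), Add(Add(10, Pow(S, 2), Mul(-12, S)), Mul(-64, Pow(S, -1)))) = Mul(Rational(-1, 2), Add(10, Pow(S, 2), Mul(-64, Pow(S, -1)), Mul(-12, S))) = Add(-5, Mul(6, S), Mul(32, Pow(S, -1)), Mul(Rational(-1, 2), Pow(S, 2))))
Mul(-1, Function('A')(Function('j')(17, 11))) = Mul(-1, Add(-5, Mul(6, Pow(Add(Pow(17, 2), Pow(11, 2)), Rational(1, 2))), Mul(32, Pow(Pow(Add(Pow(17, 2), Pow(11, 2)), Rational(1, 2)), -1)), Mul(Rational(-1, 2), Pow(Pow(Add(Pow(17, 2), Pow(11, 2)), Rational(1, 2)), 2)))) = Mul(-1, Add(-5, Mul(6, Pow(Add(289, 121), Rational(1, 2))), Mul(32, Pow(Pow(Add(289, 121), Rational(1, 2)), -1)), Mul(Rational(-1, 2), Pow(Pow(Add(289, 121), Rational(1, 2)), 2)))) = Mul(-1, Add(-5, Mul(6, Pow(410, Rational(1, 2))), Mul(32, Pow(Pow(410, Rational(1, 2)), -1)), Mul(Rational(-1, 2), Pow(Pow(410, Rational(1, 2)), 2)))) = Mul(-1, Add(-5, Mul(6, Pow(410, Rational(1, 2))), Mul(32, Mul(Rational(1, 410), Pow(410, Rational(1, 2)))), Mul(Rational(-1, 2), 410))) = Mul(-1, Add(-5, Mul(6, Pow(410, Rational(1, 2))), Mul(Rational(16, 205), Pow(410, Rational(1, 2))), -205)) = Mul(-1, Add(-210, Mul(Rational(1246, 205), Pow(410, Rational(1, 2))))) = Add(210, Mul(Rational(-1246, 205), Pow(410, Rational(1, 2))))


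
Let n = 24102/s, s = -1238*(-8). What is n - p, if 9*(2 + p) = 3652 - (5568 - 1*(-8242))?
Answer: 16833337/14856 ≈ 1133.1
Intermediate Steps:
p = -3392/3 (p = -2 + (3652 - (5568 - 1*(-8242)))/9 = -2 + (3652 - (5568 + 8242))/9 = -2 + (3652 - 1*13810)/9 = -2 + (3652 - 13810)/9 = -2 + (⅑)*(-10158) = -2 - 3386/3 = -3392/3 ≈ -1130.7)
s = 9904
n = 12051/4952 (n = 24102/9904 = 24102*(1/9904) = 12051/4952 ≈ 2.4336)
n - p = 12051/4952 - 1*(-3392/3) = 12051/4952 + 3392/3 = 16833337/14856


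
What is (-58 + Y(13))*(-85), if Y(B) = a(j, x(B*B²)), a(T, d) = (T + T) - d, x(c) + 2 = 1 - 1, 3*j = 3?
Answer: 4590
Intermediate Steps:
j = 1 (j = (⅓)*3 = 1)
x(c) = -2 (x(c) = -2 + (1 - 1) = -2 + 0 = -2)
a(T, d) = -d + 2*T (a(T, d) = 2*T - d = -d + 2*T)
Y(B) = 4 (Y(B) = -1*(-2) + 2*1 = 2 + 2 = 4)
(-58 + Y(13))*(-85) = (-58 + 4)*(-85) = -54*(-85) = 4590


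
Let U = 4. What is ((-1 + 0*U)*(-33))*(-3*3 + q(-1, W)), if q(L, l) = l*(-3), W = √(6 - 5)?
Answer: -396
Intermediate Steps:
W = 1 (W = √1 = 1)
q(L, l) = -3*l
((-1 + 0*U)*(-33))*(-3*3 + q(-1, W)) = ((-1 + 0*4)*(-33))*(-3*3 - 3*1) = ((-1 + 0)*(-33))*(-9 - 3) = -1*(-33)*(-12) = 33*(-12) = -396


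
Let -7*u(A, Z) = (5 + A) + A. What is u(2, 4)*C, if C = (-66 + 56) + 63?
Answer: -477/7 ≈ -68.143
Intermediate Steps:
u(A, Z) = -5/7 - 2*A/7 (u(A, Z) = -((5 + A) + A)/7 = -(5 + 2*A)/7 = -5/7 - 2*A/7)
C = 53 (C = -10 + 63 = 53)
u(2, 4)*C = (-5/7 - 2/7*2)*53 = (-5/7 - 4/7)*53 = -9/7*53 = -477/7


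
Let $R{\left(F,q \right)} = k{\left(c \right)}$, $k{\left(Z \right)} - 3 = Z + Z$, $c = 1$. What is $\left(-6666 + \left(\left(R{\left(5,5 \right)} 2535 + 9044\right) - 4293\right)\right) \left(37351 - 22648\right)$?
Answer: $158204280$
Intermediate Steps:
$k{\left(Z \right)} = 3 + 2 Z$ ($k{\left(Z \right)} = 3 + \left(Z + Z\right) = 3 + 2 Z$)
$R{\left(F,q \right)} = 5$ ($R{\left(F,q \right)} = 3 + 2 \cdot 1 = 3 + 2 = 5$)
$\left(-6666 + \left(\left(R{\left(5,5 \right)} 2535 + 9044\right) - 4293\right)\right) \left(37351 - 22648\right) = \left(-6666 + \left(\left(5 \cdot 2535 + 9044\right) - 4293\right)\right) \left(37351 - 22648\right) = \left(-6666 + \left(\left(12675 + 9044\right) - 4293\right)\right) 14703 = \left(-6666 + \left(21719 - 4293\right)\right) 14703 = \left(-6666 + 17426\right) 14703 = 10760 \cdot 14703 = 158204280$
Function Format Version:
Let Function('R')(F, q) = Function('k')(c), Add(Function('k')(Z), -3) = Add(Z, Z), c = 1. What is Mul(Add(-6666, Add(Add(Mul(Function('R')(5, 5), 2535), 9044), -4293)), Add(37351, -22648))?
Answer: 158204280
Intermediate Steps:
Function('k')(Z) = Add(3, Mul(2, Z)) (Function('k')(Z) = Add(3, Add(Z, Z)) = Add(3, Mul(2, Z)))
Function('R')(F, q) = 5 (Function('R')(F, q) = Add(3, Mul(2, 1)) = Add(3, 2) = 5)
Mul(Add(-6666, Add(Add(Mul(Function('R')(5, 5), 2535), 9044), -4293)), Add(37351, -22648)) = Mul(Add(-6666, Add(Add(Mul(5, 2535), 9044), -4293)), Add(37351, -22648)) = Mul(Add(-6666, Add(Add(12675, 9044), -4293)), 14703) = Mul(Add(-6666, Add(21719, -4293)), 14703) = Mul(Add(-6666, 17426), 14703) = Mul(10760, 14703) = 158204280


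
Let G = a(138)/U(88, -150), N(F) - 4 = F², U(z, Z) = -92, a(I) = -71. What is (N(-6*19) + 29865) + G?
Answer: 3943651/92 ≈ 42866.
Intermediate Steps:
N(F) = 4 + F²
G = 71/92 (G = -71/(-92) = -71*(-1/92) = 71/92 ≈ 0.77174)
(N(-6*19) + 29865) + G = ((4 + (-6*19)²) + 29865) + 71/92 = ((4 + (-114)²) + 29865) + 71/92 = ((4 + 12996) + 29865) + 71/92 = (13000 + 29865) + 71/92 = 42865 + 71/92 = 3943651/92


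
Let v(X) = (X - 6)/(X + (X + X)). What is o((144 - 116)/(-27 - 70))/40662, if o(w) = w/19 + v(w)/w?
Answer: -54558083/88129517616 ≈ -0.00061907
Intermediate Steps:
v(X) = (-6 + X)/(3*X) (v(X) = (-6 + X)/(X + 2*X) = (-6 + X)/((3*X)) = (-6 + X)*(1/(3*X)) = (-6 + X)/(3*X))
o(w) = w/19 + (-6 + w)/(3*w²) (o(w) = w/19 + ((-6 + w)/(3*w))/w = w*(1/19) + (-6 + w)/(3*w²) = w/19 + (-6 + w)/(3*w²))
o((144 - 116)/(-27 - 70))/40662 = ((-2 + ((144 - 116)/(-27 - 70))/3 + ((144 - 116)/(-27 - 70))³/19)/((144 - 116)/(-27 - 70))²)/40662 = ((-2 + (28/(-97))/3 + (28/(-97))³/19)/(28/(-97))²)*(1/40662) = ((-2 + (28*(-1/97))/3 + (28*(-1/97))³/19)/(28*(-1/97))²)*(1/40662) = ((-2 + (⅓)*(-28/97) + (-28/97)³/19)/(-28/97)²)*(1/40662) = (9409*(-2 - 28/291 + (1/19)*(-21952/912673))/784)*(1/40662) = (9409*(-2 - 28/291 - 21952/17340787)/784)*(1/40662) = ((9409/784)*(-109116166/52022361))*(1/40662) = -54558083/2167368*1/40662 = -54558083/88129517616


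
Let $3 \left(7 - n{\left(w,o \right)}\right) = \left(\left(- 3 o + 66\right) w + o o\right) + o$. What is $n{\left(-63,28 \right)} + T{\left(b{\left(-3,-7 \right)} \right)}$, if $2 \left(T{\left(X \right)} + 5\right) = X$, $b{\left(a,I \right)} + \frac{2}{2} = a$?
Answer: $- \frac{1946}{3} \approx -648.67$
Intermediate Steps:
$b{\left(a,I \right)} = -1 + a$
$n{\left(w,o \right)} = 7 - \frac{o}{3} - \frac{o^{2}}{3} - \frac{w \left(66 - 3 o\right)}{3}$ ($n{\left(w,o \right)} = 7 - \frac{\left(\left(- 3 o + 66\right) w + o o\right) + o}{3} = 7 - \frac{\left(\left(66 - 3 o\right) w + o^{2}\right) + o}{3} = 7 - \frac{\left(w \left(66 - 3 o\right) + o^{2}\right) + o}{3} = 7 - \frac{\left(o^{2} + w \left(66 - 3 o\right)\right) + o}{3} = 7 - \frac{o + o^{2} + w \left(66 - 3 o\right)}{3} = 7 - \left(\frac{o}{3} + \frac{o^{2}}{3} + \frac{w \left(66 - 3 o\right)}{3}\right) = 7 - \frac{o}{3} - \frac{o^{2}}{3} - \frac{w \left(66 - 3 o\right)}{3}$)
$T{\left(X \right)} = -5 + \frac{X}{2}$
$n{\left(-63,28 \right)} + T{\left(b{\left(-3,-7 \right)} \right)} = \left(7 - -1386 - \frac{28}{3} - \frac{28^{2}}{3} + 28 \left(-63\right)\right) - \left(5 - \frac{-1 - 3}{2}\right) = \left(7 + 1386 - \frac{28}{3} - \frac{784}{3} - 1764\right) + \left(-5 + \frac{1}{2} \left(-4\right)\right) = \left(7 + 1386 - \frac{28}{3} - \frac{784}{3} - 1764\right) - 7 = - \frac{1925}{3} - 7 = - \frac{1946}{3}$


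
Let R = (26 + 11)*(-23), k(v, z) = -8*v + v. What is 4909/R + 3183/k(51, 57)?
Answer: -1487082/101269 ≈ -14.684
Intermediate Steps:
k(v, z) = -7*v
R = -851 (R = 37*(-23) = -851)
4909/R + 3183/k(51, 57) = 4909/(-851) + 3183/((-7*51)) = 4909*(-1/851) + 3183/(-357) = -4909/851 + 3183*(-1/357) = -4909/851 - 1061/119 = -1487082/101269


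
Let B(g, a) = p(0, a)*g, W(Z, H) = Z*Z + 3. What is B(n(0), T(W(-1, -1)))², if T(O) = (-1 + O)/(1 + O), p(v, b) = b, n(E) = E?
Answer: 0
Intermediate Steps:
W(Z, H) = 3 + Z² (W(Z, H) = Z² + 3 = 3 + Z²)
T(O) = (-1 + O)/(1 + O)
B(g, a) = a*g
B(n(0), T(W(-1, -1)))² = (((-1 + (3 + (-1)²))/(1 + (3 + (-1)²)))*0)² = (((-1 + (3 + 1))/(1 + (3 + 1)))*0)² = (((-1 + 4)/(1 + 4))*0)² = ((3/5)*0)² = (((⅕)*3)*0)² = ((⅗)*0)² = 0² = 0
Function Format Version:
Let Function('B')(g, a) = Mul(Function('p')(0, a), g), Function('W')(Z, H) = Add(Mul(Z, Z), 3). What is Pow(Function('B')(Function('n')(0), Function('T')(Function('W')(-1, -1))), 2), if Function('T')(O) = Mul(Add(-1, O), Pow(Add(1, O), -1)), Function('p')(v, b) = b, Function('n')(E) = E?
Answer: 0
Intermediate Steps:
Function('W')(Z, H) = Add(3, Pow(Z, 2)) (Function('W')(Z, H) = Add(Pow(Z, 2), 3) = Add(3, Pow(Z, 2)))
Function('T')(O) = Mul(Pow(Add(1, O), -1), Add(-1, O))
Function('B')(g, a) = Mul(a, g)
Pow(Function('B')(Function('n')(0), Function('T')(Function('W')(-1, -1))), 2) = Pow(Mul(Mul(Pow(Add(1, Add(3, Pow(-1, 2))), -1), Add(-1, Add(3, Pow(-1, 2)))), 0), 2) = Pow(Mul(Mul(Pow(Add(1, Add(3, 1)), -1), Add(-1, Add(3, 1))), 0), 2) = Pow(Mul(Mul(Pow(Add(1, 4), -1), Add(-1, 4)), 0), 2) = Pow(Mul(Mul(Pow(5, -1), 3), 0), 2) = Pow(Mul(Mul(Rational(1, 5), 3), 0), 2) = Pow(Mul(Rational(3, 5), 0), 2) = Pow(0, 2) = 0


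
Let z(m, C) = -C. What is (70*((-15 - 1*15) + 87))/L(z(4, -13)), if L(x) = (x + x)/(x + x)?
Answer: 3990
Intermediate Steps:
L(x) = 1 (L(x) = (2*x)/((2*x)) = (2*x)*(1/(2*x)) = 1)
(70*((-15 - 1*15) + 87))/L(z(4, -13)) = (70*((-15 - 1*15) + 87))/1 = (70*((-15 - 15) + 87))*1 = (70*(-30 + 87))*1 = (70*57)*1 = 3990*1 = 3990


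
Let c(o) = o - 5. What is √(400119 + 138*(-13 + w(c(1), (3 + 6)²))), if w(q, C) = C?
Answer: √409503 ≈ 639.92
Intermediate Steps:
c(o) = -5 + o
√(400119 + 138*(-13 + w(c(1), (3 + 6)²))) = √(400119 + 138*(-13 + (3 + 6)²)) = √(400119 + 138*(-13 + 9²)) = √(400119 + 138*(-13 + 81)) = √(400119 + 138*68) = √(400119 + 9384) = √409503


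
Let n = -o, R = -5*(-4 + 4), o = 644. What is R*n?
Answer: 0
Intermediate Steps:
R = 0 (R = -5*0 = 0)
n = -644 (n = -1*644 = -644)
R*n = 0*(-644) = 0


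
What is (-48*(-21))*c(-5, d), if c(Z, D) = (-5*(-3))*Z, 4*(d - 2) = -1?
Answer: -75600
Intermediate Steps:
d = 7/4 (d = 2 + (1/4)*(-1) = 2 - 1/4 = 7/4 ≈ 1.7500)
c(Z, D) = 15*Z
(-48*(-21))*c(-5, d) = (-48*(-21))*(15*(-5)) = 1008*(-75) = -75600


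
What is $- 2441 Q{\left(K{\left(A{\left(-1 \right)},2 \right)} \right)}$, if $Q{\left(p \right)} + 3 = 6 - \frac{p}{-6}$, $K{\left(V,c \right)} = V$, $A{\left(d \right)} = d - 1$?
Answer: $- \frac{19528}{3} \approx -6509.3$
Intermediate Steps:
$A{\left(d \right)} = -1 + d$ ($A{\left(d \right)} = d - 1 = -1 + d$)
$Q{\left(p \right)} = 3 + \frac{p}{6}$ ($Q{\left(p \right)} = -3 - \left(-6 + \frac{p}{-6}\right) = -3 - \left(-6 + p \left(- \frac{1}{6}\right)\right) = -3 - \left(-6 - \frac{p}{6}\right) = -3 + \left(6 + \frac{p}{6}\right) = 3 + \frac{p}{6}$)
$- 2441 Q{\left(K{\left(A{\left(-1 \right)},2 \right)} \right)} = - 2441 \left(3 + \frac{-1 - 1}{6}\right) = - 2441 \left(3 + \frac{1}{6} \left(-2\right)\right) = - 2441 \left(3 - \frac{1}{3}\right) = \left(-2441\right) \frac{8}{3} = - \frac{19528}{3}$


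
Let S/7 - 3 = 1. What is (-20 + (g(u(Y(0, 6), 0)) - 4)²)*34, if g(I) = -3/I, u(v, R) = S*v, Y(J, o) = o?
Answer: -205615/1568 ≈ -131.13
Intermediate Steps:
S = 28 (S = 21 + 7*1 = 21 + 7 = 28)
u(v, R) = 28*v
(-20 + (g(u(Y(0, 6), 0)) - 4)²)*34 = (-20 + (-3/(28*6) - 4)²)*34 = (-20 + (-3/168 - 4)²)*34 = (-20 + (-3*1/168 - 4)²)*34 = (-20 + (-1/56 - 4)²)*34 = (-20 + (-225/56)²)*34 = (-20 + 50625/3136)*34 = -12095/3136*34 = -205615/1568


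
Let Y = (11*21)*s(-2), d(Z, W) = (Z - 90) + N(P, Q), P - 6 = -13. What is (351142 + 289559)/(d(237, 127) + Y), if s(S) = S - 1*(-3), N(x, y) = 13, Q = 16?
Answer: 640701/391 ≈ 1638.6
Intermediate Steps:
P = -7 (P = 6 - 13 = -7)
s(S) = 3 + S (s(S) = S + 3 = 3 + S)
d(Z, W) = -77 + Z (d(Z, W) = (Z - 90) + 13 = (-90 + Z) + 13 = -77 + Z)
Y = 231 (Y = (11*21)*(3 - 2) = 231*1 = 231)
(351142 + 289559)/(d(237, 127) + Y) = (351142 + 289559)/((-77 + 237) + 231) = 640701/(160 + 231) = 640701/391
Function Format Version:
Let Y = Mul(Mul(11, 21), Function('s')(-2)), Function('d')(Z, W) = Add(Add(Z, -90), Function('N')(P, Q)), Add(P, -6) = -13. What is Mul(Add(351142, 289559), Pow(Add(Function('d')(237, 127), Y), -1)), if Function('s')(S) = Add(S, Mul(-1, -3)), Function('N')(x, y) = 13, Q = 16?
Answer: Rational(640701, 391) ≈ 1638.6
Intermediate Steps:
P = -7 (P = Add(6, -13) = -7)
Function('s')(S) = Add(3, S) (Function('s')(S) = Add(S, 3) = Add(3, S))
Function('d')(Z, W) = Add(-77, Z) (Function('d')(Z, W) = Add(Add(Z, -90), 13) = Add(Add(-90, Z), 13) = Add(-77, Z))
Y = 231 (Y = Mul(Mul(11, 21), Add(3, -2)) = Mul(231, 1) = 231)
Mul(Add(351142, 289559), Pow(Add(Function('d')(237, 127), Y), -1)) = Mul(Add(351142, 289559), Pow(Add(Add(-77, 237), 231), -1)) = Mul(640701, Pow(Add(160, 231), -1)) = Mul(640701, Pow(391, -1)) = Mul(640701, Rational(1, 391)) = Rational(640701, 391)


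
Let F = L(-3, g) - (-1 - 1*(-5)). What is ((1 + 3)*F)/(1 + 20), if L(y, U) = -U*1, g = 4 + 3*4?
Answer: -80/21 ≈ -3.8095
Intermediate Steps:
g = 16 (g = 4 + 12 = 16)
L(y, U) = -U
F = -20 (F = -1*16 - (-1 - 1*(-5)) = -16 - (-1 + 5) = -16 - 1*4 = -16 - 4 = -20)
((1 + 3)*F)/(1 + 20) = ((1 + 3)*(-20))/(1 + 20) = (4*(-20))/21 = (1/21)*(-80) = -80/21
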